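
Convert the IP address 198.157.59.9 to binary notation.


198 = 11000110
157 = 10011101
59 = 00111011
9 = 00001001
Binary: 11000110.10011101.00111011.00001001


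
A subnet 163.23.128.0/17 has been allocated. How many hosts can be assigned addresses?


Host bits = 32 - 17 = 15
Total addresses = 2^15 = 32768
Usable = total - 2 (network and broadcast)
Usable hosts: 32766


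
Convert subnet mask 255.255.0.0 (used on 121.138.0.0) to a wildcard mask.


Subnet mask: 255.255.0.0
Wildcard = 255.255.255.255 - subnet mask
255 - 255 = 0
255 - 255 = 0
255 - 0 = 255
255 - 0 = 255
Wildcard: 0.0.255.255


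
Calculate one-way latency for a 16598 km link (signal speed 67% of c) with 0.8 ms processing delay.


Speed = 0.67 * 3e5 km/s = 201000 km/s
Propagation delay = 16598 / 201000 = 0.0826 s = 82.5771 ms
Processing delay = 0.8 ms
Total one-way latency = 83.3771 ms


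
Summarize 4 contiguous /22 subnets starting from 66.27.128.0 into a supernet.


Original prefix: /22
Number of subnets: 4 = 2^2
New prefix = 22 - 2 = 20
Supernet: 66.27.128.0/20


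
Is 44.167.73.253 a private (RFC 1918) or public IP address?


RFC 1918 private ranges:
  10.0.0.0/8 (10.0.0.0 - 10.255.255.255)
  172.16.0.0/12 (172.16.0.0 - 172.31.255.255)
  192.168.0.0/16 (192.168.0.0 - 192.168.255.255)
Public (not in any RFC 1918 range)


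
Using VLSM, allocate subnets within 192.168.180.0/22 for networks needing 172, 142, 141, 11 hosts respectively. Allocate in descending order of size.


172 hosts -> /24 (254 usable): 192.168.180.0/24
142 hosts -> /24 (254 usable): 192.168.181.0/24
141 hosts -> /24 (254 usable): 192.168.182.0/24
11 hosts -> /28 (14 usable): 192.168.183.0/28
Allocation: 192.168.180.0/24 (172 hosts, 254 usable); 192.168.181.0/24 (142 hosts, 254 usable); 192.168.182.0/24 (141 hosts, 254 usable); 192.168.183.0/28 (11 hosts, 14 usable)


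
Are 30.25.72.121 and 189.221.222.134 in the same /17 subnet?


Mask: 255.255.128.0
30.25.72.121 AND mask = 30.25.0.0
189.221.222.134 AND mask = 189.221.128.0
No, different subnets (30.25.0.0 vs 189.221.128.0)


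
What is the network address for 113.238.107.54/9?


IP:   01110001.11101110.01101011.00110110
Mask: 11111111.10000000.00000000.00000000
AND operation:
Net:  01110001.10000000.00000000.00000000
Network: 113.128.0.0/9


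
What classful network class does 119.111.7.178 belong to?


First octet: 119
Binary: 01110111
0xxxxxxx -> Class A (1-126)
Class A, default mask 255.0.0.0 (/8)


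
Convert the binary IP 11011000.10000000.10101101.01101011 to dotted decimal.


11011000 = 216
10000000 = 128
10101101 = 173
01101011 = 107
IP: 216.128.173.107


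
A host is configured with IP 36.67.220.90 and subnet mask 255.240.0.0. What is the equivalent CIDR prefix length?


Binary: 11111111.11110000.00000000.00000000
Count leading 1s
Prefix: /12


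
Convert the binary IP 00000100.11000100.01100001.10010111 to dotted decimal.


00000100 = 4
11000100 = 196
01100001 = 97
10010111 = 151
IP: 4.196.97.151


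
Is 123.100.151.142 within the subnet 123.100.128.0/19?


Subnet network: 123.100.128.0
Test IP AND mask: 123.100.128.0
Yes, 123.100.151.142 is in 123.100.128.0/19


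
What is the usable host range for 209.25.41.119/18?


Network: 209.25.0.0
Broadcast: 209.25.63.255
First usable = network + 1
Last usable = broadcast - 1
Range: 209.25.0.1 to 209.25.63.254


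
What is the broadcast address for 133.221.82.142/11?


Network: 133.192.0.0/11
Host bits = 21
Set all host bits to 1:
Broadcast: 133.223.255.255


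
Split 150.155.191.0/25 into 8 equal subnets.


New prefix = 25 + 3 = 28
Each subnet has 16 addresses
  150.155.191.0/28
  150.155.191.16/28
  150.155.191.32/28
  150.155.191.48/28
  150.155.191.64/28
  150.155.191.80/28
  150.155.191.96/28
  150.155.191.112/28
Subnets: 150.155.191.0/28, 150.155.191.16/28, 150.155.191.32/28, 150.155.191.48/28, 150.155.191.64/28, 150.155.191.80/28, 150.155.191.96/28, 150.155.191.112/28


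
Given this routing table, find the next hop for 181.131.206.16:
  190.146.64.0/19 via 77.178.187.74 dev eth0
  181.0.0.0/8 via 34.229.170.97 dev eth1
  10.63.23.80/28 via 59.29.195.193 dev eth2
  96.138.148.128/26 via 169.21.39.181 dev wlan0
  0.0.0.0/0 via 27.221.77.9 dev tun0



Longest prefix match for 181.131.206.16:
  /19 190.146.64.0: no
  /8 181.0.0.0: MATCH
  /28 10.63.23.80: no
  /26 96.138.148.128: no
  /0 0.0.0.0: MATCH
Selected: next-hop 34.229.170.97 via eth1 (matched /8)


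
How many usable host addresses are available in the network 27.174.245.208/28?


Host bits = 32 - 28 = 4
Total addresses = 2^4 = 16
Usable = total - 2 (network and broadcast)
Usable hosts: 14


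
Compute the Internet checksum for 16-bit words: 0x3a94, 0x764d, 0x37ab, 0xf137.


Sum all words (with carry folding):
+ 0x3a94 = 0x3a94
+ 0x764d = 0xb0e1
+ 0x37ab = 0xe88c
+ 0xf137 = 0xd9c4
One's complement: ~0xd9c4
Checksum = 0x263b


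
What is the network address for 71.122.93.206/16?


IP:   01000111.01111010.01011101.11001110
Mask: 11111111.11111111.00000000.00000000
AND operation:
Net:  01000111.01111010.00000000.00000000
Network: 71.122.0.0/16


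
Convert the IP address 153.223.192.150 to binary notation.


153 = 10011001
223 = 11011111
192 = 11000000
150 = 10010110
Binary: 10011001.11011111.11000000.10010110


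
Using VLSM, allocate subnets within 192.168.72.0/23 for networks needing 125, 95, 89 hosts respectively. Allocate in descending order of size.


125 hosts -> /25 (126 usable): 192.168.72.0/25
95 hosts -> /25 (126 usable): 192.168.72.128/25
89 hosts -> /25 (126 usable): 192.168.73.0/25
Allocation: 192.168.72.0/25 (125 hosts, 126 usable); 192.168.72.128/25 (95 hosts, 126 usable); 192.168.73.0/25 (89 hosts, 126 usable)


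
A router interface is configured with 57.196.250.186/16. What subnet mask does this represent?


/16 means 16 network bits, 16 host bits
Binary: 11111111111111110000000000000000
Mask: 255.255.0.0


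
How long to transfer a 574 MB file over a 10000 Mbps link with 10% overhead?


Effective throughput = 10000 * (1 - 10/100) = 9000 Mbps
File size in Mb = 574 * 8 = 4592 Mb
Time = 4592 / 9000
Time = 0.5102 seconds


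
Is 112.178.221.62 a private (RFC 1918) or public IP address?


RFC 1918 private ranges:
  10.0.0.0/8 (10.0.0.0 - 10.255.255.255)
  172.16.0.0/12 (172.16.0.0 - 172.31.255.255)
  192.168.0.0/16 (192.168.0.0 - 192.168.255.255)
Public (not in any RFC 1918 range)


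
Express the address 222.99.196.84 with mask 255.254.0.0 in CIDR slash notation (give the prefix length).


Binary: 11111111.11111110.00000000.00000000
Count leading 1s
Prefix: /15


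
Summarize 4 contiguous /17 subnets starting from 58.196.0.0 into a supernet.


Original prefix: /17
Number of subnets: 4 = 2^2
New prefix = 17 - 2 = 15
Supernet: 58.196.0.0/15


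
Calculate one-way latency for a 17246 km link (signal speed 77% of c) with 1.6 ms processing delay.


Speed = 0.77 * 3e5 km/s = 231000 km/s
Propagation delay = 17246 / 231000 = 0.0747 s = 74.658 ms
Processing delay = 1.6 ms
Total one-way latency = 76.258 ms


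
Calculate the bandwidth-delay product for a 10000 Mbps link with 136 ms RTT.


BDP = bandwidth * RTT
= 10000 Mbps * 136 ms
= 10000 * 1e6 * 136 / 1000 bits
= 1360000000 bits
= 170000000 bytes
= 166015.625 KB
BDP = 1360000000 bits (170000000 bytes)


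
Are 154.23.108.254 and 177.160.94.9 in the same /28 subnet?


Mask: 255.255.255.240
154.23.108.254 AND mask = 154.23.108.240
177.160.94.9 AND mask = 177.160.94.0
No, different subnets (154.23.108.240 vs 177.160.94.0)


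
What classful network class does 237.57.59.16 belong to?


First octet: 237
Binary: 11101101
1110xxxx -> Class D (224-239)
Class D (multicast), default mask N/A


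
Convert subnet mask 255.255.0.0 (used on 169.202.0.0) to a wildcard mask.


Subnet mask: 255.255.0.0
Wildcard = 255.255.255.255 - subnet mask
255 - 255 = 0
255 - 255 = 0
255 - 0 = 255
255 - 0 = 255
Wildcard: 0.0.255.255


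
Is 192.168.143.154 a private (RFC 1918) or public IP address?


RFC 1918 private ranges:
  10.0.0.0/8 (10.0.0.0 - 10.255.255.255)
  172.16.0.0/12 (172.16.0.0 - 172.31.255.255)
  192.168.0.0/16 (192.168.0.0 - 192.168.255.255)
Private (in 192.168.0.0/16)


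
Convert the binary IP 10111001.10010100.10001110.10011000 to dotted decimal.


10111001 = 185
10010100 = 148
10001110 = 142
10011000 = 152
IP: 185.148.142.152


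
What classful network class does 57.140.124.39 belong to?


First octet: 57
Binary: 00111001
0xxxxxxx -> Class A (1-126)
Class A, default mask 255.0.0.0 (/8)


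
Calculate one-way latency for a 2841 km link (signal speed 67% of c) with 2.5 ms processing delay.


Speed = 0.67 * 3e5 km/s = 201000 km/s
Propagation delay = 2841 / 201000 = 0.0141 s = 14.1343 ms
Processing delay = 2.5 ms
Total one-way latency = 16.6343 ms


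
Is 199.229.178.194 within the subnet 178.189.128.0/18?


Subnet network: 178.189.128.0
Test IP AND mask: 199.229.128.0
No, 199.229.178.194 is not in 178.189.128.0/18


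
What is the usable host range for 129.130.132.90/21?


Network: 129.130.128.0
Broadcast: 129.130.135.255
First usable = network + 1
Last usable = broadcast - 1
Range: 129.130.128.1 to 129.130.135.254


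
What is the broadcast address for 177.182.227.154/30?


Network: 177.182.227.152/30
Host bits = 2
Set all host bits to 1:
Broadcast: 177.182.227.155


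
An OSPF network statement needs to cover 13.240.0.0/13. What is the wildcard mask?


Subnet mask: 255.248.0.0
Wildcard = 255.255.255.255 - subnet mask
255 - 255 = 0
255 - 248 = 7
255 - 0 = 255
255 - 0 = 255
Wildcard: 0.7.255.255


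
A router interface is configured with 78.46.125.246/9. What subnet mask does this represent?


/9 means 9 network bits, 23 host bits
Binary: 11111111100000000000000000000000
Mask: 255.128.0.0


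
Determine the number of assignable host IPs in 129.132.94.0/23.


Host bits = 32 - 23 = 9
Total addresses = 2^9 = 512
Usable = total - 2 (network and broadcast)
Usable hosts: 510


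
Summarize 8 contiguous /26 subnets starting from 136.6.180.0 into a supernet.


Original prefix: /26
Number of subnets: 8 = 2^3
New prefix = 26 - 3 = 23
Supernet: 136.6.180.0/23


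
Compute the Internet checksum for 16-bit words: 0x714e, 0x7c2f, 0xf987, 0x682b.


Sum all words (with carry folding):
+ 0x714e = 0x714e
+ 0x7c2f = 0xed7d
+ 0xf987 = 0xe705
+ 0x682b = 0x4f31
One's complement: ~0x4f31
Checksum = 0xb0ce


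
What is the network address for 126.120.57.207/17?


IP:   01111110.01111000.00111001.11001111
Mask: 11111111.11111111.10000000.00000000
AND operation:
Net:  01111110.01111000.00000000.00000000
Network: 126.120.0.0/17


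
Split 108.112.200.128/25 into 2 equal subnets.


New prefix = 25 + 1 = 26
Each subnet has 64 addresses
  108.112.200.128/26
  108.112.200.192/26
Subnets: 108.112.200.128/26, 108.112.200.192/26


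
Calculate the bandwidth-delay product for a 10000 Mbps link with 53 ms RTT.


BDP = bandwidth * RTT
= 10000 Mbps * 53 ms
= 10000 * 1e6 * 53 / 1000 bits
= 530000000 bits
= 66250000 bytes
= 64697.2656 KB
BDP = 530000000 bits (66250000 bytes)


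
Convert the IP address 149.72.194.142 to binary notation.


149 = 10010101
72 = 01001000
194 = 11000010
142 = 10001110
Binary: 10010101.01001000.11000010.10001110


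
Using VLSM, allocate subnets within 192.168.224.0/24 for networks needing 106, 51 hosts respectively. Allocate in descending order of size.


106 hosts -> /25 (126 usable): 192.168.224.0/25
51 hosts -> /26 (62 usable): 192.168.224.128/26
Allocation: 192.168.224.0/25 (106 hosts, 126 usable); 192.168.224.128/26 (51 hosts, 62 usable)


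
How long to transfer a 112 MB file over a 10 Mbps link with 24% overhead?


Effective throughput = 10 * (1 - 24/100) = 7.6 Mbps
File size in Mb = 112 * 8 = 896 Mb
Time = 896 / 7.6
Time = 117.8947 seconds


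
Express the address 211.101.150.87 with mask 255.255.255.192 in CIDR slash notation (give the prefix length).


Binary: 11111111.11111111.11111111.11000000
Count leading 1s
Prefix: /26


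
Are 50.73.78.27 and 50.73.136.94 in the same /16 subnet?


Mask: 255.255.0.0
50.73.78.27 AND mask = 50.73.0.0
50.73.136.94 AND mask = 50.73.0.0
Yes, same subnet (50.73.0.0)


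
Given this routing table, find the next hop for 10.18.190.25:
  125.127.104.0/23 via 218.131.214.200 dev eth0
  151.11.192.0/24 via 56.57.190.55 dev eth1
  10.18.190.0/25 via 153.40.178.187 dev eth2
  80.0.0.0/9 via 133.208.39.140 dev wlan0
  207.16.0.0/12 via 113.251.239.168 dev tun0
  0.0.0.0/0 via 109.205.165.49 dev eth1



Longest prefix match for 10.18.190.25:
  /23 125.127.104.0: no
  /24 151.11.192.0: no
  /25 10.18.190.0: MATCH
  /9 80.0.0.0: no
  /12 207.16.0.0: no
  /0 0.0.0.0: MATCH
Selected: next-hop 153.40.178.187 via eth2 (matched /25)


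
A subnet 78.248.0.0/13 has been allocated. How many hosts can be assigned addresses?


Host bits = 32 - 13 = 19
Total addresses = 2^19 = 524288
Usable = total - 2 (network and broadcast)
Usable hosts: 524286


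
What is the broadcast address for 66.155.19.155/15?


Network: 66.154.0.0/15
Host bits = 17
Set all host bits to 1:
Broadcast: 66.155.255.255


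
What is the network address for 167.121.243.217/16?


IP:   10100111.01111001.11110011.11011001
Mask: 11111111.11111111.00000000.00000000
AND operation:
Net:  10100111.01111001.00000000.00000000
Network: 167.121.0.0/16


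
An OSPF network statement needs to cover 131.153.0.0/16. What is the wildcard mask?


Subnet mask: 255.255.0.0
Wildcard = 255.255.255.255 - subnet mask
255 - 255 = 0
255 - 255 = 0
255 - 0 = 255
255 - 0 = 255
Wildcard: 0.0.255.255


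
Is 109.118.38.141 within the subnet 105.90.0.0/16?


Subnet network: 105.90.0.0
Test IP AND mask: 109.118.0.0
No, 109.118.38.141 is not in 105.90.0.0/16


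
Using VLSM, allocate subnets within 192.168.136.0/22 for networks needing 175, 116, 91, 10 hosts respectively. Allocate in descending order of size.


175 hosts -> /24 (254 usable): 192.168.136.0/24
116 hosts -> /25 (126 usable): 192.168.137.0/25
91 hosts -> /25 (126 usable): 192.168.137.128/25
10 hosts -> /28 (14 usable): 192.168.138.0/28
Allocation: 192.168.136.0/24 (175 hosts, 254 usable); 192.168.137.0/25 (116 hosts, 126 usable); 192.168.137.128/25 (91 hosts, 126 usable); 192.168.138.0/28 (10 hosts, 14 usable)


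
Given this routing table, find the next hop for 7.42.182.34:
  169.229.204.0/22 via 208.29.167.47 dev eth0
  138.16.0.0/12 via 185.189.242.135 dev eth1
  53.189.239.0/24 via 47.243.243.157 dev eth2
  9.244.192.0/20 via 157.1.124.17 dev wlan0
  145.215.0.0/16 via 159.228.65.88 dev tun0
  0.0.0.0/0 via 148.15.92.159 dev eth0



Longest prefix match for 7.42.182.34:
  /22 169.229.204.0: no
  /12 138.16.0.0: no
  /24 53.189.239.0: no
  /20 9.244.192.0: no
  /16 145.215.0.0: no
  /0 0.0.0.0: MATCH
Selected: next-hop 148.15.92.159 via eth0 (matched /0)


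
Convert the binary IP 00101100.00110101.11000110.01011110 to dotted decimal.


00101100 = 44
00110101 = 53
11000110 = 198
01011110 = 94
IP: 44.53.198.94


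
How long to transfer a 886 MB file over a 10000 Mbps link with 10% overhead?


Effective throughput = 10000 * (1 - 10/100) = 9000 Mbps
File size in Mb = 886 * 8 = 7088 Mb
Time = 7088 / 9000
Time = 0.7876 seconds


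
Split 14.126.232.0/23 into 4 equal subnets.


New prefix = 23 + 2 = 25
Each subnet has 128 addresses
  14.126.232.0/25
  14.126.232.128/25
  14.126.233.0/25
  14.126.233.128/25
Subnets: 14.126.232.0/25, 14.126.232.128/25, 14.126.233.0/25, 14.126.233.128/25


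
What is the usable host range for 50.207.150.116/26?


Network: 50.207.150.64
Broadcast: 50.207.150.127
First usable = network + 1
Last usable = broadcast - 1
Range: 50.207.150.65 to 50.207.150.126


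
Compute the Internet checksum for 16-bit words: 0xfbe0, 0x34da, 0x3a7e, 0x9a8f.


Sum all words (with carry folding):
+ 0xfbe0 = 0xfbe0
+ 0x34da = 0x30bb
+ 0x3a7e = 0x6b39
+ 0x9a8f = 0x05c9
One's complement: ~0x05c9
Checksum = 0xfa36


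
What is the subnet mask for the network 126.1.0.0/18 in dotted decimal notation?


/18 means 18 network bits, 14 host bits
Binary: 11111111111111111100000000000000
Mask: 255.255.192.0


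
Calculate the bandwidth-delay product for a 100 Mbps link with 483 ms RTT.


BDP = bandwidth * RTT
= 100 Mbps * 483 ms
= 100 * 1e6 * 483 / 1000 bits
= 48300000 bits
= 6037500 bytes
= 5895.9961 KB
BDP = 48300000 bits (6037500 bytes)


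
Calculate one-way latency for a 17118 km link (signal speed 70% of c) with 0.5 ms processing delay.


Speed = 0.7 * 3e5 km/s = 210000 km/s
Propagation delay = 17118 / 210000 = 0.0815 s = 81.5143 ms
Processing delay = 0.5 ms
Total one-way latency = 82.0143 ms


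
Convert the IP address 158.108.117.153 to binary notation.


158 = 10011110
108 = 01101100
117 = 01110101
153 = 10011001
Binary: 10011110.01101100.01110101.10011001


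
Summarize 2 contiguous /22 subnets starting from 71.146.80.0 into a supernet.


Original prefix: /22
Number of subnets: 2 = 2^1
New prefix = 22 - 1 = 21
Supernet: 71.146.80.0/21


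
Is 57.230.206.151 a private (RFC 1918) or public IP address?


RFC 1918 private ranges:
  10.0.0.0/8 (10.0.0.0 - 10.255.255.255)
  172.16.0.0/12 (172.16.0.0 - 172.31.255.255)
  192.168.0.0/16 (192.168.0.0 - 192.168.255.255)
Public (not in any RFC 1918 range)


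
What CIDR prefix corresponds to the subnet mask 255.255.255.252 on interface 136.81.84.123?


Binary: 11111111.11111111.11111111.11111100
Count leading 1s
Prefix: /30


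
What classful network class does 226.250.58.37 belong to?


First octet: 226
Binary: 11100010
1110xxxx -> Class D (224-239)
Class D (multicast), default mask N/A


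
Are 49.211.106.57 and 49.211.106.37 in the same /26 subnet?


Mask: 255.255.255.192
49.211.106.57 AND mask = 49.211.106.0
49.211.106.37 AND mask = 49.211.106.0
Yes, same subnet (49.211.106.0)


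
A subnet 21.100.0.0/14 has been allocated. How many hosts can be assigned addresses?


Host bits = 32 - 14 = 18
Total addresses = 2^18 = 262144
Usable = total - 2 (network and broadcast)
Usable hosts: 262142


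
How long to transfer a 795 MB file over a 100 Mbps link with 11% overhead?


Effective throughput = 100 * (1 - 11/100) = 89 Mbps
File size in Mb = 795 * 8 = 6360 Mb
Time = 6360 / 89
Time = 71.4607 seconds


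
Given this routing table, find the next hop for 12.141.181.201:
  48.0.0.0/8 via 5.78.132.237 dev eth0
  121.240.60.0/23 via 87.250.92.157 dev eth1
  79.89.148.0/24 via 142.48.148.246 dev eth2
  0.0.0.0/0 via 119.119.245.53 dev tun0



Longest prefix match for 12.141.181.201:
  /8 48.0.0.0: no
  /23 121.240.60.0: no
  /24 79.89.148.0: no
  /0 0.0.0.0: MATCH
Selected: next-hop 119.119.245.53 via tun0 (matched /0)


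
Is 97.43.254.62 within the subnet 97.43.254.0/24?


Subnet network: 97.43.254.0
Test IP AND mask: 97.43.254.0
Yes, 97.43.254.62 is in 97.43.254.0/24


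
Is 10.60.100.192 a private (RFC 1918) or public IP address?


RFC 1918 private ranges:
  10.0.0.0/8 (10.0.0.0 - 10.255.255.255)
  172.16.0.0/12 (172.16.0.0 - 172.31.255.255)
  192.168.0.0/16 (192.168.0.0 - 192.168.255.255)
Private (in 10.0.0.0/8)


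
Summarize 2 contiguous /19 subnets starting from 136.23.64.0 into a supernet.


Original prefix: /19
Number of subnets: 2 = 2^1
New prefix = 19 - 1 = 18
Supernet: 136.23.64.0/18


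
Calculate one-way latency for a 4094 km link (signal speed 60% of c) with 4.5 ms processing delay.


Speed = 0.6 * 3e5 km/s = 180000 km/s
Propagation delay = 4094 / 180000 = 0.0227 s = 22.7444 ms
Processing delay = 4.5 ms
Total one-way latency = 27.2444 ms


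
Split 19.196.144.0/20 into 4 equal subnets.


New prefix = 20 + 2 = 22
Each subnet has 1024 addresses
  19.196.144.0/22
  19.196.148.0/22
  19.196.152.0/22
  19.196.156.0/22
Subnets: 19.196.144.0/22, 19.196.148.0/22, 19.196.152.0/22, 19.196.156.0/22


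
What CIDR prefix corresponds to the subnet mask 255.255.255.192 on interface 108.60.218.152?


Binary: 11111111.11111111.11111111.11000000
Count leading 1s
Prefix: /26


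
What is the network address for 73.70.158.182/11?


IP:   01001001.01000110.10011110.10110110
Mask: 11111111.11100000.00000000.00000000
AND operation:
Net:  01001001.01000000.00000000.00000000
Network: 73.64.0.0/11


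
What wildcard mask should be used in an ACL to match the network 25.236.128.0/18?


Subnet mask: 255.255.192.0
Wildcard = 255.255.255.255 - subnet mask
255 - 255 = 0
255 - 255 = 0
255 - 192 = 63
255 - 0 = 255
Wildcard: 0.0.63.255


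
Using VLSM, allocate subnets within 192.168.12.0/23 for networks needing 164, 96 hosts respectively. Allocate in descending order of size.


164 hosts -> /24 (254 usable): 192.168.12.0/24
96 hosts -> /25 (126 usable): 192.168.13.0/25
Allocation: 192.168.12.0/24 (164 hosts, 254 usable); 192.168.13.0/25 (96 hosts, 126 usable)


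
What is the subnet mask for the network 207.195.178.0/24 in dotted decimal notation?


/24 means 24 network bits, 8 host bits
Binary: 11111111111111111111111100000000
Mask: 255.255.255.0


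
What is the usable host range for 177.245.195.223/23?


Network: 177.245.194.0
Broadcast: 177.245.195.255
First usable = network + 1
Last usable = broadcast - 1
Range: 177.245.194.1 to 177.245.195.254


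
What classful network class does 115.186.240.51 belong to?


First octet: 115
Binary: 01110011
0xxxxxxx -> Class A (1-126)
Class A, default mask 255.0.0.0 (/8)


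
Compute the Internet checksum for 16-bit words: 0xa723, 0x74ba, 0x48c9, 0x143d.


Sum all words (with carry folding):
+ 0xa723 = 0xa723
+ 0x74ba = 0x1bde
+ 0x48c9 = 0x64a7
+ 0x143d = 0x78e4
One's complement: ~0x78e4
Checksum = 0x871b


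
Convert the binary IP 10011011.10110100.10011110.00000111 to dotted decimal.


10011011 = 155
10110100 = 180
10011110 = 158
00000111 = 7
IP: 155.180.158.7


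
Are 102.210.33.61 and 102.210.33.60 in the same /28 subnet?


Mask: 255.255.255.240
102.210.33.61 AND mask = 102.210.33.48
102.210.33.60 AND mask = 102.210.33.48
Yes, same subnet (102.210.33.48)


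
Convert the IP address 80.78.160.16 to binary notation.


80 = 01010000
78 = 01001110
160 = 10100000
16 = 00010000
Binary: 01010000.01001110.10100000.00010000


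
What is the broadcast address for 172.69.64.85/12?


Network: 172.64.0.0/12
Host bits = 20
Set all host bits to 1:
Broadcast: 172.79.255.255


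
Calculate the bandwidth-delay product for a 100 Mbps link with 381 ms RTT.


BDP = bandwidth * RTT
= 100 Mbps * 381 ms
= 100 * 1e6 * 381 / 1000 bits
= 38100000 bits
= 4762500 bytes
= 4650.8789 KB
BDP = 38100000 bits (4762500 bytes)


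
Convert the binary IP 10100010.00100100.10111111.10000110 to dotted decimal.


10100010 = 162
00100100 = 36
10111111 = 191
10000110 = 134
IP: 162.36.191.134


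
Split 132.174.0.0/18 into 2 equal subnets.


New prefix = 18 + 1 = 19
Each subnet has 8192 addresses
  132.174.0.0/19
  132.174.32.0/19
Subnets: 132.174.0.0/19, 132.174.32.0/19


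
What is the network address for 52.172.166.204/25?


IP:   00110100.10101100.10100110.11001100
Mask: 11111111.11111111.11111111.10000000
AND operation:
Net:  00110100.10101100.10100110.10000000
Network: 52.172.166.128/25


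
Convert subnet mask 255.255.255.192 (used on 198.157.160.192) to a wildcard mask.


Subnet mask: 255.255.255.192
Wildcard = 255.255.255.255 - subnet mask
255 - 255 = 0
255 - 255 = 0
255 - 255 = 0
255 - 192 = 63
Wildcard: 0.0.0.63


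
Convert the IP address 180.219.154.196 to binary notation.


180 = 10110100
219 = 11011011
154 = 10011010
196 = 11000100
Binary: 10110100.11011011.10011010.11000100


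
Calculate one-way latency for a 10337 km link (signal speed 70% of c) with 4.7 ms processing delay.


Speed = 0.7 * 3e5 km/s = 210000 km/s
Propagation delay = 10337 / 210000 = 0.0492 s = 49.2238 ms
Processing delay = 4.7 ms
Total one-way latency = 53.9238 ms


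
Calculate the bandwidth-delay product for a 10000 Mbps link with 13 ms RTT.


BDP = bandwidth * RTT
= 10000 Mbps * 13 ms
= 10000 * 1e6 * 13 / 1000 bits
= 130000000 bits
= 16250000 bytes
= 15869.1406 KB
BDP = 130000000 bits (16250000 bytes)


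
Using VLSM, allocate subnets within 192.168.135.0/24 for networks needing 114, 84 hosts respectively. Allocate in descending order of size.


114 hosts -> /25 (126 usable): 192.168.135.0/25
84 hosts -> /25 (126 usable): 192.168.135.128/25
Allocation: 192.168.135.0/25 (114 hosts, 126 usable); 192.168.135.128/25 (84 hosts, 126 usable)


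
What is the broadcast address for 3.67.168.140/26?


Network: 3.67.168.128/26
Host bits = 6
Set all host bits to 1:
Broadcast: 3.67.168.191


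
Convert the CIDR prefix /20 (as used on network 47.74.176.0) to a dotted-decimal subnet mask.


/20 means 20 network bits, 12 host bits
Binary: 11111111111111111111000000000000
Mask: 255.255.240.0


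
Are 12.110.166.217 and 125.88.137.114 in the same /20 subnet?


Mask: 255.255.240.0
12.110.166.217 AND mask = 12.110.160.0
125.88.137.114 AND mask = 125.88.128.0
No, different subnets (12.110.160.0 vs 125.88.128.0)


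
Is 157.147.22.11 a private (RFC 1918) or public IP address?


RFC 1918 private ranges:
  10.0.0.0/8 (10.0.0.0 - 10.255.255.255)
  172.16.0.0/12 (172.16.0.0 - 172.31.255.255)
  192.168.0.0/16 (192.168.0.0 - 192.168.255.255)
Public (not in any RFC 1918 range)


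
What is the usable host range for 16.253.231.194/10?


Network: 16.192.0.0
Broadcast: 16.255.255.255
First usable = network + 1
Last usable = broadcast - 1
Range: 16.192.0.1 to 16.255.255.254


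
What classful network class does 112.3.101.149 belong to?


First octet: 112
Binary: 01110000
0xxxxxxx -> Class A (1-126)
Class A, default mask 255.0.0.0 (/8)


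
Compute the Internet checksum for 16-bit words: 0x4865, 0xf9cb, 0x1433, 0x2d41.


Sum all words (with carry folding):
+ 0x4865 = 0x4865
+ 0xf9cb = 0x4231
+ 0x1433 = 0x5664
+ 0x2d41 = 0x83a5
One's complement: ~0x83a5
Checksum = 0x7c5a


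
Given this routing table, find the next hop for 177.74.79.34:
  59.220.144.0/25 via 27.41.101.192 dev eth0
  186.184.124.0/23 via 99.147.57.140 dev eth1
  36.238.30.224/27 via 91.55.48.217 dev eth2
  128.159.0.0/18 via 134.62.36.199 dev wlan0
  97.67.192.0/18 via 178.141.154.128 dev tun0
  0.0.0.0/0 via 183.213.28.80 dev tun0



Longest prefix match for 177.74.79.34:
  /25 59.220.144.0: no
  /23 186.184.124.0: no
  /27 36.238.30.224: no
  /18 128.159.0.0: no
  /18 97.67.192.0: no
  /0 0.0.0.0: MATCH
Selected: next-hop 183.213.28.80 via tun0 (matched /0)


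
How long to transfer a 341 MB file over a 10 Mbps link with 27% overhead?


Effective throughput = 10 * (1 - 27/100) = 7.3 Mbps
File size in Mb = 341 * 8 = 2728 Mb
Time = 2728 / 7.3
Time = 373.6986 seconds


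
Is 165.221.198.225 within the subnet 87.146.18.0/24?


Subnet network: 87.146.18.0
Test IP AND mask: 165.221.198.0
No, 165.221.198.225 is not in 87.146.18.0/24


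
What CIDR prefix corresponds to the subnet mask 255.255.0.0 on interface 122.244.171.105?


Binary: 11111111.11111111.00000000.00000000
Count leading 1s
Prefix: /16


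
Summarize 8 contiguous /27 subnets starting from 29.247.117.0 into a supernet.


Original prefix: /27
Number of subnets: 8 = 2^3
New prefix = 27 - 3 = 24
Supernet: 29.247.117.0/24


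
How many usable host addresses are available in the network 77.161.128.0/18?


Host bits = 32 - 18 = 14
Total addresses = 2^14 = 16384
Usable = total - 2 (network and broadcast)
Usable hosts: 16382


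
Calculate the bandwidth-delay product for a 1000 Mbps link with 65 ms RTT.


BDP = bandwidth * RTT
= 1000 Mbps * 65 ms
= 1000 * 1e6 * 65 / 1000 bits
= 65000000 bits
= 8125000 bytes
= 7934.5703 KB
BDP = 65000000 bits (8125000 bytes)


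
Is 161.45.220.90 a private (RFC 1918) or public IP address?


RFC 1918 private ranges:
  10.0.0.0/8 (10.0.0.0 - 10.255.255.255)
  172.16.0.0/12 (172.16.0.0 - 172.31.255.255)
  192.168.0.0/16 (192.168.0.0 - 192.168.255.255)
Public (not in any RFC 1918 range)


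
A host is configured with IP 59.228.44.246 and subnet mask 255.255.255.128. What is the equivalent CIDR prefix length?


Binary: 11111111.11111111.11111111.10000000
Count leading 1s
Prefix: /25


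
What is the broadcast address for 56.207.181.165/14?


Network: 56.204.0.0/14
Host bits = 18
Set all host bits to 1:
Broadcast: 56.207.255.255


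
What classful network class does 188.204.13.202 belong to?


First octet: 188
Binary: 10111100
10xxxxxx -> Class B (128-191)
Class B, default mask 255.255.0.0 (/16)


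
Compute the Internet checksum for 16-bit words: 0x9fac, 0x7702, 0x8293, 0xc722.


Sum all words (with carry folding):
+ 0x9fac = 0x9fac
+ 0x7702 = 0x16af
+ 0x8293 = 0x9942
+ 0xc722 = 0x6065
One's complement: ~0x6065
Checksum = 0x9f9a


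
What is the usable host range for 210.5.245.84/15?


Network: 210.4.0.0
Broadcast: 210.5.255.255
First usable = network + 1
Last usable = broadcast - 1
Range: 210.4.0.1 to 210.5.255.254


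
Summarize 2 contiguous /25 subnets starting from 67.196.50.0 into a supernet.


Original prefix: /25
Number of subnets: 2 = 2^1
New prefix = 25 - 1 = 24
Supernet: 67.196.50.0/24


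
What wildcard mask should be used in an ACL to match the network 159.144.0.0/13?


Subnet mask: 255.248.0.0
Wildcard = 255.255.255.255 - subnet mask
255 - 255 = 0
255 - 248 = 7
255 - 0 = 255
255 - 0 = 255
Wildcard: 0.7.255.255


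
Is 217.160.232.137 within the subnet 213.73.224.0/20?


Subnet network: 213.73.224.0
Test IP AND mask: 217.160.224.0
No, 217.160.232.137 is not in 213.73.224.0/20


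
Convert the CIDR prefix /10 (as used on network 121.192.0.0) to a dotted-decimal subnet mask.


/10 means 10 network bits, 22 host bits
Binary: 11111111110000000000000000000000
Mask: 255.192.0.0


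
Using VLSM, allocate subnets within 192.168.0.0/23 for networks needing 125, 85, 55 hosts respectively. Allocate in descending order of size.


125 hosts -> /25 (126 usable): 192.168.0.0/25
85 hosts -> /25 (126 usable): 192.168.0.128/25
55 hosts -> /26 (62 usable): 192.168.1.0/26
Allocation: 192.168.0.0/25 (125 hosts, 126 usable); 192.168.0.128/25 (85 hosts, 126 usable); 192.168.1.0/26 (55 hosts, 62 usable)


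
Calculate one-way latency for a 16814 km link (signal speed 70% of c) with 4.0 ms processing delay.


Speed = 0.7 * 3e5 km/s = 210000 km/s
Propagation delay = 16814 / 210000 = 0.0801 s = 80.0667 ms
Processing delay = 4.0 ms
Total one-way latency = 84.0667 ms


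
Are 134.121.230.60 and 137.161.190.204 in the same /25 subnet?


Mask: 255.255.255.128
134.121.230.60 AND mask = 134.121.230.0
137.161.190.204 AND mask = 137.161.190.128
No, different subnets (134.121.230.0 vs 137.161.190.128)


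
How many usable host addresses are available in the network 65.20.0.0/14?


Host bits = 32 - 14 = 18
Total addresses = 2^18 = 262144
Usable = total - 2 (network and broadcast)
Usable hosts: 262142


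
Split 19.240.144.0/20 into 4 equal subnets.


New prefix = 20 + 2 = 22
Each subnet has 1024 addresses
  19.240.144.0/22
  19.240.148.0/22
  19.240.152.0/22
  19.240.156.0/22
Subnets: 19.240.144.0/22, 19.240.148.0/22, 19.240.152.0/22, 19.240.156.0/22


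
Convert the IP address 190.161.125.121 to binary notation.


190 = 10111110
161 = 10100001
125 = 01111101
121 = 01111001
Binary: 10111110.10100001.01111101.01111001


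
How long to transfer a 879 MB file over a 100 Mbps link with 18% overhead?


Effective throughput = 100 * (1 - 18/100) = 82 Mbps
File size in Mb = 879 * 8 = 7032 Mb
Time = 7032 / 82
Time = 85.7561 seconds


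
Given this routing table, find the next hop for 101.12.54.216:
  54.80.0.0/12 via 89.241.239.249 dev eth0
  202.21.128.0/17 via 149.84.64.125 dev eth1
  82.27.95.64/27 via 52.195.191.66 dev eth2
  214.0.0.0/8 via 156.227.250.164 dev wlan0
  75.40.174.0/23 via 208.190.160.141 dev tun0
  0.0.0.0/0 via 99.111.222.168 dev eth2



Longest prefix match for 101.12.54.216:
  /12 54.80.0.0: no
  /17 202.21.128.0: no
  /27 82.27.95.64: no
  /8 214.0.0.0: no
  /23 75.40.174.0: no
  /0 0.0.0.0: MATCH
Selected: next-hop 99.111.222.168 via eth2 (matched /0)


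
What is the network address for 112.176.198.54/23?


IP:   01110000.10110000.11000110.00110110
Mask: 11111111.11111111.11111110.00000000
AND operation:
Net:  01110000.10110000.11000110.00000000
Network: 112.176.198.0/23


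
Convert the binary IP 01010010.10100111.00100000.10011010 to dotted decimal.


01010010 = 82
10100111 = 167
00100000 = 32
10011010 = 154
IP: 82.167.32.154


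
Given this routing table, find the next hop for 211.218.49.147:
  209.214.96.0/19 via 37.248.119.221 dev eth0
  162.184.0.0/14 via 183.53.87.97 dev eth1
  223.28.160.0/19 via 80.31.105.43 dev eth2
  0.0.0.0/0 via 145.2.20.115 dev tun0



Longest prefix match for 211.218.49.147:
  /19 209.214.96.0: no
  /14 162.184.0.0: no
  /19 223.28.160.0: no
  /0 0.0.0.0: MATCH
Selected: next-hop 145.2.20.115 via tun0 (matched /0)


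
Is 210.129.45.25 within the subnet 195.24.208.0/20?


Subnet network: 195.24.208.0
Test IP AND mask: 210.129.32.0
No, 210.129.45.25 is not in 195.24.208.0/20


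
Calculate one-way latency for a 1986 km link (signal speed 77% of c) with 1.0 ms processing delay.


Speed = 0.77 * 3e5 km/s = 231000 km/s
Propagation delay = 1986 / 231000 = 0.0086 s = 8.5974 ms
Processing delay = 1.0 ms
Total one-way latency = 9.5974 ms


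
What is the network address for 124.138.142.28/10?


IP:   01111100.10001010.10001110.00011100
Mask: 11111111.11000000.00000000.00000000
AND operation:
Net:  01111100.10000000.00000000.00000000
Network: 124.128.0.0/10


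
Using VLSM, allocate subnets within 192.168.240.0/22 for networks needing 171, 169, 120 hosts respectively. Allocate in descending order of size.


171 hosts -> /24 (254 usable): 192.168.240.0/24
169 hosts -> /24 (254 usable): 192.168.241.0/24
120 hosts -> /25 (126 usable): 192.168.242.0/25
Allocation: 192.168.240.0/24 (171 hosts, 254 usable); 192.168.241.0/24 (169 hosts, 254 usable); 192.168.242.0/25 (120 hosts, 126 usable)


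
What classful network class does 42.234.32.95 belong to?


First octet: 42
Binary: 00101010
0xxxxxxx -> Class A (1-126)
Class A, default mask 255.0.0.0 (/8)


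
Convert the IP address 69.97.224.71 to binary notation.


69 = 01000101
97 = 01100001
224 = 11100000
71 = 01000111
Binary: 01000101.01100001.11100000.01000111


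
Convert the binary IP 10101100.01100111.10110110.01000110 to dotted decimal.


10101100 = 172
01100111 = 103
10110110 = 182
01000110 = 70
IP: 172.103.182.70


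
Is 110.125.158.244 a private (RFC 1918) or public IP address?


RFC 1918 private ranges:
  10.0.0.0/8 (10.0.0.0 - 10.255.255.255)
  172.16.0.0/12 (172.16.0.0 - 172.31.255.255)
  192.168.0.0/16 (192.168.0.0 - 192.168.255.255)
Public (not in any RFC 1918 range)


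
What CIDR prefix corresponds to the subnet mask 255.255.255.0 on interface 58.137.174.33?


Binary: 11111111.11111111.11111111.00000000
Count leading 1s
Prefix: /24


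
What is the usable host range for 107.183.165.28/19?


Network: 107.183.160.0
Broadcast: 107.183.191.255
First usable = network + 1
Last usable = broadcast - 1
Range: 107.183.160.1 to 107.183.191.254


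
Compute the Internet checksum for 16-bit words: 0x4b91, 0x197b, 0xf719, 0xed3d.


Sum all words (with carry folding):
+ 0x4b91 = 0x4b91
+ 0x197b = 0x650c
+ 0xf719 = 0x5c26
+ 0xed3d = 0x4964
One's complement: ~0x4964
Checksum = 0xb69b


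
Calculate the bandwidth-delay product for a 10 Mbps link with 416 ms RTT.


BDP = bandwidth * RTT
= 10 Mbps * 416 ms
= 10 * 1e6 * 416 / 1000 bits
= 4160000 bits
= 520000 bytes
= 507.8125 KB
BDP = 4160000 bits (520000 bytes)


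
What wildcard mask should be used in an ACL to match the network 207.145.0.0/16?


Subnet mask: 255.255.0.0
Wildcard = 255.255.255.255 - subnet mask
255 - 255 = 0
255 - 255 = 0
255 - 0 = 255
255 - 0 = 255
Wildcard: 0.0.255.255


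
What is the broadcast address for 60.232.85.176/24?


Network: 60.232.85.0/24
Host bits = 8
Set all host bits to 1:
Broadcast: 60.232.85.255


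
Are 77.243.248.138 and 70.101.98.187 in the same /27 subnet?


Mask: 255.255.255.224
77.243.248.138 AND mask = 77.243.248.128
70.101.98.187 AND mask = 70.101.98.160
No, different subnets (77.243.248.128 vs 70.101.98.160)


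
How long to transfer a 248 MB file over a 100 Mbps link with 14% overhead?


Effective throughput = 100 * (1 - 14/100) = 86 Mbps
File size in Mb = 248 * 8 = 1984 Mb
Time = 1984 / 86
Time = 23.0698 seconds


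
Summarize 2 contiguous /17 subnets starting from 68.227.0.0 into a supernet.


Original prefix: /17
Number of subnets: 2 = 2^1
New prefix = 17 - 1 = 16
Supernet: 68.227.0.0/16


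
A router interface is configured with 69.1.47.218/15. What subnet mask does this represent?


/15 means 15 network bits, 17 host bits
Binary: 11111111111111100000000000000000
Mask: 255.254.0.0


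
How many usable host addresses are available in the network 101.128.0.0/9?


Host bits = 32 - 9 = 23
Total addresses = 2^23 = 8388608
Usable = total - 2 (network and broadcast)
Usable hosts: 8388606


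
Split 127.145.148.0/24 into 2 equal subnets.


New prefix = 24 + 1 = 25
Each subnet has 128 addresses
  127.145.148.0/25
  127.145.148.128/25
Subnets: 127.145.148.0/25, 127.145.148.128/25


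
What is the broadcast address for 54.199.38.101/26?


Network: 54.199.38.64/26
Host bits = 6
Set all host bits to 1:
Broadcast: 54.199.38.127


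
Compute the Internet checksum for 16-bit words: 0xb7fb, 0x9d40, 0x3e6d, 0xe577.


Sum all words (with carry folding):
+ 0xb7fb = 0xb7fb
+ 0x9d40 = 0x553c
+ 0x3e6d = 0x93a9
+ 0xe577 = 0x7921
One's complement: ~0x7921
Checksum = 0x86de


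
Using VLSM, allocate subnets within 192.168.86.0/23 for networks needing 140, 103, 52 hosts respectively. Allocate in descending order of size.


140 hosts -> /24 (254 usable): 192.168.86.0/24
103 hosts -> /25 (126 usable): 192.168.87.0/25
52 hosts -> /26 (62 usable): 192.168.87.128/26
Allocation: 192.168.86.0/24 (140 hosts, 254 usable); 192.168.87.0/25 (103 hosts, 126 usable); 192.168.87.128/26 (52 hosts, 62 usable)


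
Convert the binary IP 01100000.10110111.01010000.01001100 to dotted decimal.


01100000 = 96
10110111 = 183
01010000 = 80
01001100 = 76
IP: 96.183.80.76


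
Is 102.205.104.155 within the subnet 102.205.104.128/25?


Subnet network: 102.205.104.128
Test IP AND mask: 102.205.104.128
Yes, 102.205.104.155 is in 102.205.104.128/25


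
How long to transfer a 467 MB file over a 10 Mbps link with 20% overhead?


Effective throughput = 10 * (1 - 20/100) = 8 Mbps
File size in Mb = 467 * 8 = 3736 Mb
Time = 3736 / 8
Time = 467 seconds


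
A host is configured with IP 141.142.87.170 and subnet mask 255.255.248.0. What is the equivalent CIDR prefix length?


Binary: 11111111.11111111.11111000.00000000
Count leading 1s
Prefix: /21


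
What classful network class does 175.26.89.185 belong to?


First octet: 175
Binary: 10101111
10xxxxxx -> Class B (128-191)
Class B, default mask 255.255.0.0 (/16)


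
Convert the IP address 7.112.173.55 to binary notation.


7 = 00000111
112 = 01110000
173 = 10101101
55 = 00110111
Binary: 00000111.01110000.10101101.00110111


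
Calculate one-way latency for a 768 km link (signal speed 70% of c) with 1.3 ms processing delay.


Speed = 0.7 * 3e5 km/s = 210000 km/s
Propagation delay = 768 / 210000 = 0.0037 s = 3.6571 ms
Processing delay = 1.3 ms
Total one-way latency = 4.9571 ms


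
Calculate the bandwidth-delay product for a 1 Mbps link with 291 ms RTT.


BDP = bandwidth * RTT
= 1 Mbps * 291 ms
= 1 * 1e6 * 291 / 1000 bits
= 291000 bits
= 36375 bytes
= 35.5225 KB
BDP = 291000 bits (36375 bytes)
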